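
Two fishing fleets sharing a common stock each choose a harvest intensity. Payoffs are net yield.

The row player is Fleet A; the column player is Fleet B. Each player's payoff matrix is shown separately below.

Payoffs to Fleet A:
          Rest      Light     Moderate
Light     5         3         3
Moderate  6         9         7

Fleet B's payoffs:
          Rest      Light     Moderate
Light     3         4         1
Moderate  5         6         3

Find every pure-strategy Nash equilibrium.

(Light, Rest): Fleet A can switch to Moderate (5 → 6). Not NE.
(Light, Light): Fleet A can switch to Moderate (3 → 9). Not NE.
(Light, Moderate): Fleet A can switch to Moderate (3 → 7). Not NE.
(Moderate, Rest): Fleet B can switch to Light (5 → 6). Not NE.
(Moderate, Light): Fleet A gets 9, best alternative 3; Fleet B gets 6, best alternative 5. No profitable deviation — NE.
(Moderate, Moderate): Fleet B can switch to Rest (3 → 5). Not NE.

Pure NE: (Moderate, Light)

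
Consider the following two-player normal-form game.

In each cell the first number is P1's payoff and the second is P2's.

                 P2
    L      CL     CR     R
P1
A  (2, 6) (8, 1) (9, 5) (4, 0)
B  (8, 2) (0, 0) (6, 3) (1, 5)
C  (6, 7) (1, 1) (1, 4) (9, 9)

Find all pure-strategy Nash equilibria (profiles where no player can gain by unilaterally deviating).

Pure NE: (C, R)

For each strategy profile, look for a profitable unilateral deviation.
(A, L): P1 can switch to B (2 → 8). Not NE.
(A, CL): P2 can switch to L (1 → 6). Not NE.
(A, CR): P2 can switch to L (5 → 6). Not NE.
(A, R): P1 can switch to C (4 → 9). Not NE.
(B, L): P2 can switch to CR (2 → 3). Not NE.
(B, CL): P1 can switch to A (0 → 8). Not NE.
(C, R): P1 gets 9, best alternative 4; P2 gets 9, best alternative 7. No profitable deviation — NE.
(The remaining 5 profiles each have a profitable deviation by the same check.)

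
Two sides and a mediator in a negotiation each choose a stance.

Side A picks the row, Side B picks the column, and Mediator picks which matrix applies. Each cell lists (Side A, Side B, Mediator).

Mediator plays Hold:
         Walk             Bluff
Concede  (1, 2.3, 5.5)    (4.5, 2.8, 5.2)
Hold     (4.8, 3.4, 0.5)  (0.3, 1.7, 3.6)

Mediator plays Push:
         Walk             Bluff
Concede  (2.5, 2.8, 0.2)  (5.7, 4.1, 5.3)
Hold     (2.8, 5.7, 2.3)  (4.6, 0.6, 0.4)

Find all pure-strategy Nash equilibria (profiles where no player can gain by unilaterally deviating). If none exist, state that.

Mark each player's best response to every combination of opponents' strategies; a profile where every player is best-responding is a pure Nash equilibrium.
Side A against (Walk, Hold): payoffs 1, 4.8 → best response Hold.
Side A against (Walk, Push): payoffs 2.5, 2.8 → best response Hold.
Side A against (Bluff, Hold): payoffs 4.5, 0.3 → best response Concede.
Side A against (Bluff, Push): payoffs 5.7, 4.6 → best response Concede.
Side B against (Concede, Hold): payoffs 2.3, 2.8 → best response Bluff.
Side B against (Concede, Push): payoffs 2.8, 4.1 → best response Bluff.
Side B against (Hold, Hold): payoffs 3.4, 1.7 → best response Walk.
Side B against (Hold, Push): payoffs 5.7, 0.6 → best response Walk.
Mediator against (Concede, Walk): payoffs 5.5, 0.2 → best response Hold.
Mediator against (Concede, Bluff): payoffs 5.2, 5.3 → best response Push.
Mediator against (Hold, Walk): payoffs 0.5, 2.3 → best response Push.
Mediator against (Hold, Bluff): payoffs 3.6, 0.4 → best response Hold.
Mutual best responses: (Concede, Bluff, Push); (Hold, Walk, Push).

The pure Nash equilibria are (Concede, Bluff, Push) and (Hold, Walk, Push).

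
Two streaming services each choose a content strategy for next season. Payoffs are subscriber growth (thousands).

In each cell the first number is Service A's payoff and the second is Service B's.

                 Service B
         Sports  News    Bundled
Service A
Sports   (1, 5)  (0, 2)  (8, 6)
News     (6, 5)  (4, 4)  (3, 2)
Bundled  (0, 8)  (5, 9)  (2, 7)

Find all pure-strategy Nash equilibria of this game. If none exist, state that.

Mark each player's best response to every combination of opponents' strategies; a profile where every player is best-responding is a pure Nash equilibrium.
Service A against Sports: payoffs 1, 6, 0 → best response News.
Service A against News: payoffs 0, 4, 5 → best response Bundled.
Service A against Bundled: payoffs 8, 3, 2 → best response Sports.
Service B against Sports: payoffs 5, 2, 6 → best response Bundled.
Service B against News: payoffs 5, 4, 2 → best response Sports.
Service B against Bundled: payoffs 8, 9, 7 → best response News.
Mutual best responses: (Sports, Bundled); (News, Sports); (Bundled, News).

(Sports, Bundled), (News, Sports), (Bundled, News)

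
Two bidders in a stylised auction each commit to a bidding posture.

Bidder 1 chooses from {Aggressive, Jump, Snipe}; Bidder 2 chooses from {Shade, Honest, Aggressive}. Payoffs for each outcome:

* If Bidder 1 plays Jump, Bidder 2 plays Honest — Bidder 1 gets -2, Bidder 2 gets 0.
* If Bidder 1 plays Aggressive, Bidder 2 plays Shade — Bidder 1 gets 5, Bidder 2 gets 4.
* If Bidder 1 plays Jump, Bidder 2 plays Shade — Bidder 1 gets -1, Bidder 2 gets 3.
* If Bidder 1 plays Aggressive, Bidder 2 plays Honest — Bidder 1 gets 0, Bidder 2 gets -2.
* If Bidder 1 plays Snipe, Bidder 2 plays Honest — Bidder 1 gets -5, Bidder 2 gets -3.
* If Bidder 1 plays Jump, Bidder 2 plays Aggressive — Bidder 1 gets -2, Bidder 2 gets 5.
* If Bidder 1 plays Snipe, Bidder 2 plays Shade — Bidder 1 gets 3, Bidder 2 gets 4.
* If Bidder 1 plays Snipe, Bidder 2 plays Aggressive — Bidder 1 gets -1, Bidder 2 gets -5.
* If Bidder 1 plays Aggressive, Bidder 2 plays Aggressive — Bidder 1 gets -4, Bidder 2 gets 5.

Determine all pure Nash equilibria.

Bidder 1 against Shade: payoffs 5, -1, 3 → best response Aggressive.
Bidder 1 against Honest: payoffs 0, -2, -5 → best response Aggressive.
Bidder 1 against Aggressive: payoffs -4, -2, -1 → best response Snipe.
Bidder 2 against Aggressive: payoffs 4, -2, 5 → best response Aggressive.
Bidder 2 against Jump: payoffs 3, 0, 5 → best response Aggressive.
Bidder 2 against Snipe: payoffs 4, -3, -5 → best response Shade.
No profile is a mutual best response for all players.

There is no pure-strategy Nash equilibrium.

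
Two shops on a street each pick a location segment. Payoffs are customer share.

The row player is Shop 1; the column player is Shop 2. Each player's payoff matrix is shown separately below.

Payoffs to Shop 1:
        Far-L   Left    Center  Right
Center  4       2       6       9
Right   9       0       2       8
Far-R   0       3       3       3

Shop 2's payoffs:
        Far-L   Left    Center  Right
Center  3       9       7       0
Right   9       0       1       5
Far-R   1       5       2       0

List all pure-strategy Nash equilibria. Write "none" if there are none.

Pure-strategy Nash equilibria: (Right, Far-L) and (Far-R, Left)

(Center, Far-L): Shop 1 can switch to Right (4 → 9). Not NE.
(Center, Left): Shop 1 can switch to Far-R (2 → 3). Not NE.
(Center, Center): Shop 2 can switch to Left (7 → 9). Not NE.
(Center, Right): Shop 2 can switch to Far-L (0 → 3). Not NE.
(Right, Far-L): Shop 1 gets 9, best alternative 4; Shop 2 gets 9, best alternative 5. No profitable deviation — NE.
(Right, Left): Shop 1 can switch to Center (0 → 2). Not NE.
(Right, Center): Shop 1 can switch to Center (2 → 6). Not NE.
(Right, Right): Shop 1 can switch to Center (8 → 9). Not NE.
(Far-R, Far-L): Shop 1 can switch to Center (0 → 4). Not NE.
(Far-R, Left): Shop 1 gets 3, best alternative 2; Shop 2 gets 5, best alternative 2. No profitable deviation — NE.
(Far-R, Center): Shop 1 can switch to Center (3 → 6). Not NE.
(Far-R, Right): Shop 1 can switch to Center (3 → 9). Not NE.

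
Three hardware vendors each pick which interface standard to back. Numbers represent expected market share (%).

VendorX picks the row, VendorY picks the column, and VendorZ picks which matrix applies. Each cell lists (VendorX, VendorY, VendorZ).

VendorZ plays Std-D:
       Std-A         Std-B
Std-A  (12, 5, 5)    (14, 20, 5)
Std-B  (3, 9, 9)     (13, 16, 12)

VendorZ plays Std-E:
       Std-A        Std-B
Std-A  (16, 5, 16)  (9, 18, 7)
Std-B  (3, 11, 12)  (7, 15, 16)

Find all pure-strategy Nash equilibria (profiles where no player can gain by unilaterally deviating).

The unique pure-strategy Nash equilibrium is (Std-A, Std-B, Std-E).

For each player, find the best response to each opponent profile; mutual best responses are the pure NE.
VendorX against (Std-A, Std-D): payoffs 12, 3 → best response Std-A.
VendorX against (Std-A, Std-E): payoffs 16, 3 → best response Std-A.
VendorX against (Std-B, Std-D): payoffs 14, 13 → best response Std-A.
VendorX against (Std-B, Std-E): payoffs 9, 7 → best response Std-A.
VendorY against (Std-A, Std-D): payoffs 5, 20 → best response Std-B.
VendorY against (Std-A, Std-E): payoffs 5, 18 → best response Std-B.
VendorY against (Std-B, Std-D): payoffs 9, 16 → best response Std-B.
VendorY against (Std-B, Std-E): payoffs 11, 15 → best response Std-B.
VendorZ against (Std-A, Std-A): payoffs 5, 16 → best response Std-E.
VendorZ against (Std-A, Std-B): payoffs 5, 7 → best response Std-E.
VendorZ against (Std-B, Std-A): payoffs 9, 12 → best response Std-E.
VendorZ against (Std-B, Std-B): payoffs 12, 16 → best response Std-E.
Mutual best responses: (Std-A, Std-B, Std-E).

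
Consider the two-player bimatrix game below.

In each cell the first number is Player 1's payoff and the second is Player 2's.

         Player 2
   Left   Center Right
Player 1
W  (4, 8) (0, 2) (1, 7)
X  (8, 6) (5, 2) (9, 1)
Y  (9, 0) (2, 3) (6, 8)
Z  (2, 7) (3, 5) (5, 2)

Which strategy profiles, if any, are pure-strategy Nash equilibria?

(W, Left): Player 1 can switch to X (4 → 8). Not NE.
(W, Center): Player 1 can switch to X (0 → 5). Not NE.
(W, Right): Player 1 can switch to X (1 → 9). Not NE.
(X, Left): Player 1 can switch to Y (8 → 9). Not NE.
(X, Center): Player 2 can switch to Left (2 → 6). Not NE.
(X, Right): Player 2 can switch to Left (1 → 6). Not NE.
(The remaining 6 profiles each have a profitable deviation by the same check.)

There is no pure-strategy Nash equilibrium.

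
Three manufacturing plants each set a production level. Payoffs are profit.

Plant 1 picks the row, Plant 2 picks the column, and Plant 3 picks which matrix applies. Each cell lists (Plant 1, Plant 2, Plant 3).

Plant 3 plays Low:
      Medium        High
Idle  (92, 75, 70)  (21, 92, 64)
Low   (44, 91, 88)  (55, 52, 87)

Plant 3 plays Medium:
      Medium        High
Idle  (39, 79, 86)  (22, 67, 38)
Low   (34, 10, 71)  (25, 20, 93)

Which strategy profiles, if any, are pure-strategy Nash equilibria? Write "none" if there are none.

The pure Nash equilibria are (Idle, Medium, Medium) and (Low, High, Medium).

(Idle, Medium, Low): Plant 2 can switch to High (75 → 92). Not NE.
(Idle, Medium, Medium): Plant 1 gets 39, best alternative 34; Plant 2 gets 79, best alternative 67; Plant 3 gets 86, best alternative 70. No profitable deviation — NE.
(Idle, High, Low): Plant 1 can switch to Low (21 → 55). Not NE.
(Idle, High, Medium): Plant 1 can switch to Low (22 → 25). Not NE.
(Low, Medium, Low): Plant 1 can switch to Idle (44 → 92). Not NE.
(Low, Medium, Medium): Plant 1 can switch to Idle (34 → 39). Not NE.
(Low, High, Low): Plant 2 can switch to Medium (52 → 91). Not NE.
(Low, High, Medium): Plant 1 gets 25, best alternative 22; Plant 2 gets 20, best alternative 10; Plant 3 gets 93, best alternative 87. No profitable deviation — NE.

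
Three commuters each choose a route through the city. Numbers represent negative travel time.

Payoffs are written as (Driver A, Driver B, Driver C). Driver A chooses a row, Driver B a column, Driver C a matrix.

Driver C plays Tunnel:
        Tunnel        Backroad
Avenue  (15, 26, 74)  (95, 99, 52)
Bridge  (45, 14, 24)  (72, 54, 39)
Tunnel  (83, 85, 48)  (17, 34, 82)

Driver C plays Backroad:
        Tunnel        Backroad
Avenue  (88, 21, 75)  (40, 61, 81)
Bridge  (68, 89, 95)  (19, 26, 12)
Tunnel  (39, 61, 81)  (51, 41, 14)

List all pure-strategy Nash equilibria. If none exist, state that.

There is no pure-strategy Nash equilibrium.

For each player, find the best response to each opponent profile; mutual best responses are the pure NE.
Driver A against (Tunnel, Tunnel): payoffs 15, 45, 83 → best response Tunnel.
Driver A against (Tunnel, Backroad): payoffs 88, 68, 39 → best response Avenue.
Driver A against (Backroad, Tunnel): payoffs 95, 72, 17 → best response Avenue.
Driver A against (Backroad, Backroad): payoffs 40, 19, 51 → best response Tunnel.
Driver B against (Avenue, Tunnel): payoffs 26, 99 → best response Backroad.
Driver B against (Avenue, Backroad): payoffs 21, 61 → best response Backroad.
Driver B against (Bridge, Tunnel): payoffs 14, 54 → best response Backroad.
Driver B against (Bridge, Backroad): payoffs 89, 26 → best response Tunnel.
Driver B against (Tunnel, Tunnel): payoffs 85, 34 → best response Tunnel.
Driver B against (Tunnel, Backroad): payoffs 61, 41 → best response Tunnel.
Driver C against (Avenue, Tunnel): payoffs 74, 75 → best response Backroad.
Driver C against (Avenue, Backroad): payoffs 52, 81 → best response Backroad.
Driver C against (Bridge, Tunnel): payoffs 24, 95 → best response Backroad.
Driver C against (Bridge, Backroad): payoffs 39, 12 → best response Tunnel.
Driver C against (Tunnel, Tunnel): payoffs 48, 81 → best response Backroad.
Driver C against (Tunnel, Backroad): payoffs 82, 14 → best response Tunnel.
No profile is a mutual best response for all players.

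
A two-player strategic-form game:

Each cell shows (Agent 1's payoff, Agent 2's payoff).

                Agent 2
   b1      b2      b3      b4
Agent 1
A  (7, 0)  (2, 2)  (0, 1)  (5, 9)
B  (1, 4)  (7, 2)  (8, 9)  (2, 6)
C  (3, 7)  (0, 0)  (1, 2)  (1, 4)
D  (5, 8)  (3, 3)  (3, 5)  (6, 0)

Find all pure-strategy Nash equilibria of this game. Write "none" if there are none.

(A, b1): Agent 2 can switch to b2 (0 → 2). Not NE.
(A, b2): Agent 1 can switch to B (2 → 7). Not NE.
(A, b3): Agent 1 can switch to B (0 → 8). Not NE.
(A, b4): Agent 1 can switch to D (5 → 6). Not NE.
(B, b1): Agent 1 can switch to A (1 → 7). Not NE.
(B, b2): Agent 2 can switch to b1 (2 → 4). Not NE.
(B, b3): Agent 1 gets 8, best alternative 3; Agent 2 gets 9, best alternative 6. No profitable deviation — NE.
(B, b4): Agent 1 can switch to A (2 → 5). Not NE.
(C, b1): Agent 1 can switch to A (3 → 7). Not NE.
(C, b2): Agent 1 can switch to A (0 → 2). Not NE.
(C, b3): Agent 1 can switch to B (1 → 8). Not NE.
(The remaining 5 profiles each have a profitable deviation by the same check.)

The unique pure-strategy Nash equilibrium is (B, b3).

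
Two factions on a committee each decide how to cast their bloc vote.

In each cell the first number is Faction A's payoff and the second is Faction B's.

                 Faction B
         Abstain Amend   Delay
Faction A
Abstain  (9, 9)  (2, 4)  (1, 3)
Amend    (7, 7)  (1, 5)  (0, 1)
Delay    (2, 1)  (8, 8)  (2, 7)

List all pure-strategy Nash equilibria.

(Abstain, Abstain): Faction A gets 9, best alternative 7; Faction B gets 9, best alternative 4. No profitable deviation — NE.
(Abstain, Amend): Faction A can switch to Delay (2 → 8). Not NE.
(Abstain, Delay): Faction A can switch to Delay (1 → 2). Not NE.
(Amend, Abstain): Faction A can switch to Abstain (7 → 9). Not NE.
(Amend, Amend): Faction A can switch to Abstain (1 → 2). Not NE.
(Amend, Delay): Faction A can switch to Abstain (0 → 1). Not NE.
(Delay, Abstain): Faction A can switch to Abstain (2 → 9). Not NE.
(Delay, Amend): Faction A gets 8, best alternative 2; Faction B gets 8, best alternative 7. No profitable deviation — NE.
(Delay, Delay): Faction B can switch to Amend (7 → 8). Not NE.

(Abstain, Abstain); (Delay, Amend)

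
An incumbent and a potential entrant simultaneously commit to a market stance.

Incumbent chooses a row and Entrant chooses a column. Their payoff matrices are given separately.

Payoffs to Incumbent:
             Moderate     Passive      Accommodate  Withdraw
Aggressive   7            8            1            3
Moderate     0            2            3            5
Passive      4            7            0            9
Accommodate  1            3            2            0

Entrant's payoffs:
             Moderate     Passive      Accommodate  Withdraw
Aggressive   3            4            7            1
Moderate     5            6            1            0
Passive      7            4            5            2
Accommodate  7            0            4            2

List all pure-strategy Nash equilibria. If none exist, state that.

No pure-strategy Nash equilibrium.

Incumbent against Moderate: payoffs 7, 0, 4, 1 → best response Aggressive.
Incumbent against Passive: payoffs 8, 2, 7, 3 → best response Aggressive.
Incumbent against Accommodate: payoffs 1, 3, 0, 2 → best response Moderate.
Incumbent against Withdraw: payoffs 3, 5, 9, 0 → best response Passive.
Entrant against Aggressive: payoffs 3, 4, 7, 1 → best response Accommodate.
Entrant against Moderate: payoffs 5, 6, 1, 0 → best response Passive.
Entrant against Passive: payoffs 7, 4, 5, 2 → best response Moderate.
Entrant against Accommodate: payoffs 7, 0, 4, 2 → best response Moderate.
No profile is a mutual best response for all players.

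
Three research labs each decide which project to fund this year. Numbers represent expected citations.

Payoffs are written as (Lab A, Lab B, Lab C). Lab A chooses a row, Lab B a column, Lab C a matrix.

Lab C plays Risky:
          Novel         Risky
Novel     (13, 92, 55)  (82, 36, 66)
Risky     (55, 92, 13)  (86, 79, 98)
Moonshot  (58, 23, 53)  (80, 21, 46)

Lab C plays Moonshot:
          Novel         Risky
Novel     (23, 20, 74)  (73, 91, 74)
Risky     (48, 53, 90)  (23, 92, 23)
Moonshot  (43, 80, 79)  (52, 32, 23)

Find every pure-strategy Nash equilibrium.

(Novel, Risky, Moonshot)

For each player, find the best response to each opponent profile; mutual best responses are the pure NE.
Lab A against (Novel, Risky): payoffs 13, 55, 58 → best response Moonshot.
Lab A against (Novel, Moonshot): payoffs 23, 48, 43 → best response Risky.
Lab A against (Risky, Risky): payoffs 82, 86, 80 → best response Risky.
Lab A against (Risky, Moonshot): payoffs 73, 23, 52 → best response Novel.
Lab B against (Novel, Risky): payoffs 92, 36 → best response Novel.
Lab B against (Novel, Moonshot): payoffs 20, 91 → best response Risky.
Lab B against (Risky, Risky): payoffs 92, 79 → best response Novel.
Lab B against (Risky, Moonshot): payoffs 53, 92 → best response Risky.
Lab B against (Moonshot, Risky): payoffs 23, 21 → best response Novel.
Lab B against (Moonshot, Moonshot): payoffs 80, 32 → best response Novel.
Lab C against (Novel, Novel): payoffs 55, 74 → best response Moonshot.
Lab C against (Novel, Risky): payoffs 66, 74 → best response Moonshot.
Lab C against (Risky, Novel): payoffs 13, 90 → best response Moonshot.
Lab C against (Risky, Risky): payoffs 98, 23 → best response Risky.
Lab C against (Moonshot, Novel): payoffs 53, 79 → best response Moonshot.
Lab C against (Moonshot, Risky): payoffs 46, 23 → best response Risky.
Mutual best responses: (Novel, Risky, Moonshot).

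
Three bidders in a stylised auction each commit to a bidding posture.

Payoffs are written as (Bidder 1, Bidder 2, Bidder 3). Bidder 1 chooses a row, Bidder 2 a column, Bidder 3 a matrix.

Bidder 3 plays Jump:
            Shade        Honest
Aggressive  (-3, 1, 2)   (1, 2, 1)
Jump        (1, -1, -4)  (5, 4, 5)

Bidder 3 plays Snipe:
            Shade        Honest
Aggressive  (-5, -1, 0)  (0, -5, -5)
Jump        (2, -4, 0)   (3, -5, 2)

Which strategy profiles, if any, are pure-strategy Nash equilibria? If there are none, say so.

(Jump, Shade, Snipe), (Jump, Honest, Jump)

Check each profile: it is a Nash equilibrium iff no player can strictly gain by switching unilaterally.
(Aggressive, Shade, Jump): Bidder 1 can switch to Jump (-3 → 1). Not NE.
(Aggressive, Shade, Snipe): Bidder 1 can switch to Jump (-5 → 2). Not NE.
(Aggressive, Honest, Jump): Bidder 1 can switch to Jump (1 → 5). Not NE.
(Aggressive, Honest, Snipe): Bidder 1 can switch to Jump (0 → 3). Not NE.
(Jump, Shade, Jump): Bidder 2 can switch to Honest (-1 → 4). Not NE.
(Jump, Shade, Snipe): Bidder 1 gets 2, best alternative -5; Bidder 2 gets -4, best alternative -5; Bidder 3 gets 0, best alternative -4. No profitable deviation — NE.
(Jump, Honest, Jump): Bidder 1 gets 5, best alternative 1; Bidder 2 gets 4, best alternative -1; Bidder 3 gets 5, best alternative 2. No profitable deviation — NE.
(Jump, Honest, Snipe): Bidder 2 can switch to Shade (-5 → -4). Not NE.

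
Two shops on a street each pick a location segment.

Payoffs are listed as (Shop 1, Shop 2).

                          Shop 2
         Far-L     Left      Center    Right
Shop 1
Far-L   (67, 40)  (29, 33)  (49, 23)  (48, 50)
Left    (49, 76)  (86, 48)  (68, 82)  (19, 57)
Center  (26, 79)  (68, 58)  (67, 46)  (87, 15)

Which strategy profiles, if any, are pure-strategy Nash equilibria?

The unique pure-strategy Nash equilibrium is (Left, Center).

For each player, find the best response to each opponent profile; mutual best responses are the pure NE.
Shop 1 against Far-L: payoffs 67, 49, 26 → best response Far-L.
Shop 1 against Left: payoffs 29, 86, 68 → best response Left.
Shop 1 against Center: payoffs 49, 68, 67 → best response Left.
Shop 1 against Right: payoffs 48, 19, 87 → best response Center.
Shop 2 against Far-L: payoffs 40, 33, 23, 50 → best response Right.
Shop 2 against Left: payoffs 76, 48, 82, 57 → best response Center.
Shop 2 against Center: payoffs 79, 58, 46, 15 → best response Far-L.
Mutual best responses: (Left, Center).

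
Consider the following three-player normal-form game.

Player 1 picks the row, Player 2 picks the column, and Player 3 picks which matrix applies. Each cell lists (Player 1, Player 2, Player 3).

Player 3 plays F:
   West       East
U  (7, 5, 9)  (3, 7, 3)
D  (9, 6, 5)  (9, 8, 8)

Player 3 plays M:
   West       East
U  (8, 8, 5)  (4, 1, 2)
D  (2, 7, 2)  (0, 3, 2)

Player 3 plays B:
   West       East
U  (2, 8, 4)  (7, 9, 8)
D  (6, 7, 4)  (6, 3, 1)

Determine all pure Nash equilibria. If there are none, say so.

(U, East, B); (D, East, F)

(U, West, F): Player 1 can switch to D (7 → 9). Not NE.
(U, West, M): Player 3 can switch to F (5 → 9). Not NE.
(U, West, B): Player 1 can switch to D (2 → 6). Not NE.
(U, East, F): Player 1 can switch to D (3 → 9). Not NE.
(U, East, M): Player 2 can switch to West (1 → 8). Not NE.
(U, East, B): Player 1 gets 7, best alternative 6; Player 2 gets 9, best alternative 8; Player 3 gets 8, best alternative 3. No profitable deviation — NE.
(D, West, F): Player 2 can switch to East (6 → 8). Not NE.
(D, West, M): Player 1 can switch to U (2 → 8). Not NE.
(D, West, B): Player 3 can switch to F (4 → 5). Not NE.
(D, East, F): Player 1 gets 9, best alternative 3; Player 2 gets 8, best alternative 6; Player 3 gets 8, best alternative 2. No profitable deviation — NE.
(D, East, M): Player 1 can switch to U (0 → 4). Not NE.
(D, East, B): Player 1 can switch to U (6 → 7). Not NE.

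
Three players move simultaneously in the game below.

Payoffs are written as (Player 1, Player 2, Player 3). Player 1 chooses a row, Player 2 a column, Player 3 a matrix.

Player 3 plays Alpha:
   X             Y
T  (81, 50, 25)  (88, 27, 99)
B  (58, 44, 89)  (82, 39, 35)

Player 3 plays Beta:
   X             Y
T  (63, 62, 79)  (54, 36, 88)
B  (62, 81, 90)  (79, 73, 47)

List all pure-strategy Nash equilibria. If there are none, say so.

Check each profile: it is a Nash equilibrium iff no player can strictly gain by switching unilaterally.
(T, X, Alpha): Player 3 can switch to Beta (25 → 79). Not NE.
(T, X, Beta): Player 1 gets 63, best alternative 62; Player 2 gets 62, best alternative 36; Player 3 gets 79, best alternative 25. No profitable deviation — NE.
(T, Y, Alpha): Player 2 can switch to X (27 → 50). Not NE.
(T, Y, Beta): Player 1 can switch to B (54 → 79). Not NE.
(B, X, Alpha): Player 1 can switch to T (58 → 81). Not NE.
(B, X, Beta): Player 1 can switch to T (62 → 63). Not NE.
(B, Y, Alpha): Player 1 can switch to T (82 → 88). Not NE.
(The remaining 1 profile has a profitable deviation by the same check.)

The unique pure-strategy Nash equilibrium is (T, X, Beta).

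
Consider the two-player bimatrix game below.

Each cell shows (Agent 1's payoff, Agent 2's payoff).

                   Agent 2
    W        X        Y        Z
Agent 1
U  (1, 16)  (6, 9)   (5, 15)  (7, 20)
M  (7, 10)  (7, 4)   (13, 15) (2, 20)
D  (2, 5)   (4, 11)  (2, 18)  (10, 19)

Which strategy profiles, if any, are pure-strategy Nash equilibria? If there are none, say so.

(U, W): Agent 1 can switch to M (1 → 7). Not NE.
(U, X): Agent 1 can switch to M (6 → 7). Not NE.
(U, Y): Agent 1 can switch to M (5 → 13). Not NE.
(U, Z): Agent 1 can switch to D (7 → 10). Not NE.
(M, W): Agent 2 can switch to Y (10 → 15). Not NE.
(M, X): Agent 2 can switch to W (4 → 10). Not NE.
(M, Y): Agent 2 can switch to Z (15 → 20). Not NE.
(M, Z): Agent 1 can switch to U (2 → 7). Not NE.
(D, W): Agent 1 can switch to M (2 → 7). Not NE.
(D, X): Agent 1 can switch to U (4 → 6). Not NE.
(D, Y): Agent 1 can switch to U (2 → 5). Not NE.
(D, Z): Agent 1 gets 10, best alternative 7; Agent 2 gets 19, best alternative 18. No profitable deviation — NE.

Pure NE: (D, Z)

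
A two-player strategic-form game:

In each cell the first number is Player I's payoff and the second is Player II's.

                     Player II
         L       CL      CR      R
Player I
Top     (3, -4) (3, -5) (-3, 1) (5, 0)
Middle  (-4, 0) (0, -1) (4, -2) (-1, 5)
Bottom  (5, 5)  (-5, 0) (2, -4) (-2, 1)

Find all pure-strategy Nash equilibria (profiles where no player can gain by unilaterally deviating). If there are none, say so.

Pure NE: (Bottom, L)

Player I against L: payoffs 3, -4, 5 → best response Bottom.
Player I against CL: payoffs 3, 0, -5 → best response Top.
Player I against CR: payoffs -3, 4, 2 → best response Middle.
Player I against R: payoffs 5, -1, -2 → best response Top.
Player II against Top: payoffs -4, -5, 1, 0 → best response CR.
Player II against Middle: payoffs 0, -1, -2, 5 → best response R.
Player II against Bottom: payoffs 5, 0, -4, 1 → best response L.
Mutual best responses: (Bottom, L).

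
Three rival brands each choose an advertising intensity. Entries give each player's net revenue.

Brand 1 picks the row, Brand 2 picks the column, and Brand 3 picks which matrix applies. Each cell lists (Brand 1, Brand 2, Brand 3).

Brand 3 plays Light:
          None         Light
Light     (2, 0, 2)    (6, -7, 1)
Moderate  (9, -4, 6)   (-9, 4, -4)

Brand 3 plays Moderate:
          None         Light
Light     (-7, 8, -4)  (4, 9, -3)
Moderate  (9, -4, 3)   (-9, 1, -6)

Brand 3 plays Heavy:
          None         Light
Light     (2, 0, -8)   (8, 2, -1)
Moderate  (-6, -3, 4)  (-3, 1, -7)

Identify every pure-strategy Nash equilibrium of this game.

There is no pure-strategy Nash equilibrium.

Brand 1 against (None, Light): payoffs 2, 9 → best response Moderate.
Brand 1 against (None, Moderate): payoffs -7, 9 → best response Moderate.
Brand 1 against (None, Heavy): payoffs 2, -6 → best response Light.
Brand 1 against (Light, Light): payoffs 6, -9 → best response Light.
Brand 1 against (Light, Moderate): payoffs 4, -9 → best response Light.
Brand 1 against (Light, Heavy): payoffs 8, -3 → best response Light.
Brand 2 against (Light, Light): payoffs 0, -7 → best response None.
Brand 2 against (Light, Moderate): payoffs 8, 9 → best response Light.
Brand 2 against (Light, Heavy): payoffs 0, 2 → best response Light.
Brand 2 against (Moderate, Light): payoffs -4, 4 → best response Light.
Brand 2 against (Moderate, Moderate): payoffs -4, 1 → best response Light.
Brand 2 against (Moderate, Heavy): payoffs -3, 1 → best response Light.
Brand 3 against (Light, None): payoffs 2, -4, -8 → best response Light.
Brand 3 against (Light, Light): payoffs 1, -3, -1 → best response Light.
Brand 3 against (Moderate, None): payoffs 6, 3, 4 → best response Light.
Brand 3 against (Moderate, Light): payoffs -4, -6, -7 → best response Light.
No profile is a mutual best response for all players.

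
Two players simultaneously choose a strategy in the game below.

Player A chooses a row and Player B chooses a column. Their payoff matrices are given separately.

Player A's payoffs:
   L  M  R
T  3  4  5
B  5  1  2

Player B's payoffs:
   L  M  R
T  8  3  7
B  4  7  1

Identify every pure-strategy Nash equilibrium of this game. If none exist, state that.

This game has no pure Nash equilibrium.

(T, L): Player A can switch to B (3 → 5). Not NE.
(T, M): Player B can switch to L (3 → 8). Not NE.
(T, R): Player B can switch to L (7 → 8). Not NE.
(B, L): Player B can switch to M (4 → 7). Not NE.
(B, M): Player A can switch to T (1 → 4). Not NE.
(B, R): Player A can switch to T (2 → 5). Not NE.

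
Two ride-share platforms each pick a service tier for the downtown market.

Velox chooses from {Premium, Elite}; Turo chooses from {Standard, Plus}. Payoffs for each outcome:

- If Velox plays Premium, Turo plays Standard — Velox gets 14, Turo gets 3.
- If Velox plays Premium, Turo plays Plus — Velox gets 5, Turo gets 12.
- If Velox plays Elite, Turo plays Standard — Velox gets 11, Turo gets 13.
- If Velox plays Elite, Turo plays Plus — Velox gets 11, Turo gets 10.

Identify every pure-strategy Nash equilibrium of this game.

There is no pure-strategy Nash equilibrium.

(Premium, Standard): Turo can switch to Plus (3 → 12). Not NE.
(Premium, Plus): Velox can switch to Elite (5 → 11). Not NE.
(Elite, Standard): Velox can switch to Premium (11 → 14). Not NE.
(Elite, Plus): Turo can switch to Standard (10 → 13). Not NE.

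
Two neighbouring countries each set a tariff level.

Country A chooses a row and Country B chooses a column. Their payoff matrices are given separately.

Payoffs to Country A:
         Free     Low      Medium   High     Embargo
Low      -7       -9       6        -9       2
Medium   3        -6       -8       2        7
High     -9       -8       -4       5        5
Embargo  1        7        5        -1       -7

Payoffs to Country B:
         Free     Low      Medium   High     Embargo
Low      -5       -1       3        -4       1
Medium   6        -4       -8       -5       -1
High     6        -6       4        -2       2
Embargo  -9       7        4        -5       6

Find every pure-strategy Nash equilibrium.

Pure-strategy Nash equilibria: (Low, Medium), (Medium, Free), (Embargo, Low)

(Low, Free): Country A can switch to Medium (-7 → 3). Not NE.
(Low, Low): Country A can switch to Medium (-9 → -6). Not NE.
(Low, Medium): Country A gets 6, best alternative 5; Country B gets 3, best alternative 1. No profitable deviation — NE.
(Low, High): Country A can switch to Medium (-9 → 2). Not NE.
(Low, Embargo): Country A can switch to Medium (2 → 7). Not NE.
(Medium, Free): Country A gets 3, best alternative 1; Country B gets 6, best alternative -1. No profitable deviation — NE.
(Medium, Low): Country A can switch to Embargo (-6 → 7). Not NE.
(Medium, Medium): Country A can switch to Low (-8 → 6). Not NE.
(Medium, High): Country A can switch to High (2 → 5). Not NE.
(Medium, Embargo): Country B can switch to Free (-1 → 6). Not NE.
(High, Free): Country A can switch to Low (-9 → -7). Not NE.
(High, Low): Country A can switch to Medium (-8 → -6). Not NE.
(Embargo, Low): Country A gets 7, best alternative -6; Country B gets 7, best alternative 6. No profitable deviation — NE.
(The remaining 7 profiles each have a profitable deviation by the same check.)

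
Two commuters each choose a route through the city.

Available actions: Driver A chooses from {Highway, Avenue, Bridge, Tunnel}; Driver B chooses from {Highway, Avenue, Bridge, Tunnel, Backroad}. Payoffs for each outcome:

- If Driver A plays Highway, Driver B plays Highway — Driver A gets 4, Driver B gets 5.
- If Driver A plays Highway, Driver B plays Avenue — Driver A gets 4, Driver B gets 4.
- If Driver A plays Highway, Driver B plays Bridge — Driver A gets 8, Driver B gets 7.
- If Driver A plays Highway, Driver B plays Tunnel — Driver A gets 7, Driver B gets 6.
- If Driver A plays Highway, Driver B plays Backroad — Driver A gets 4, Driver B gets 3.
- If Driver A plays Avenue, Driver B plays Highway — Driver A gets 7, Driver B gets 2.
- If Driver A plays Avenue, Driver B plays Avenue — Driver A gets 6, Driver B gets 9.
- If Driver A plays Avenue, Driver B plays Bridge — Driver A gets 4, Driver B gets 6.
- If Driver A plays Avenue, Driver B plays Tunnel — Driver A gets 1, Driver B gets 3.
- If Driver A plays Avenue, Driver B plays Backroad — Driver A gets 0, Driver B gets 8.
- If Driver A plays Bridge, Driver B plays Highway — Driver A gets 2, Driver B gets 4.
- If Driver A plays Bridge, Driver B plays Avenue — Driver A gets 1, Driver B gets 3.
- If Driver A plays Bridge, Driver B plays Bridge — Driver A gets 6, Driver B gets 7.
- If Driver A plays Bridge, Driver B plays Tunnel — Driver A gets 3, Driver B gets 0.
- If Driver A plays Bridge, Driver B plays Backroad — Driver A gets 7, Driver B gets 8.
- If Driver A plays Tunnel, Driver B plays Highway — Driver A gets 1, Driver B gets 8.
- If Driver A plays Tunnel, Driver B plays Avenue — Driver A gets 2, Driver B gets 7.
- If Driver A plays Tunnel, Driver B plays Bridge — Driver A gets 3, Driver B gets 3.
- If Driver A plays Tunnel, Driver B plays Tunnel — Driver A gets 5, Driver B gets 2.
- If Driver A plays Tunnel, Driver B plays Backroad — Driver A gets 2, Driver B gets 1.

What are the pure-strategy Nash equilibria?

The pure Nash equilibria are (Highway, Bridge), (Avenue, Avenue), (Bridge, Backroad).

For each strategy profile, look for a profitable unilateral deviation.
(Highway, Highway): Driver A can switch to Avenue (4 → 7). Not NE.
(Highway, Avenue): Driver A can switch to Avenue (4 → 6). Not NE.
(Highway, Bridge): Driver A gets 8, best alternative 6; Driver B gets 7, best alternative 6. No profitable deviation — NE.
(Highway, Tunnel): Driver B can switch to Bridge (6 → 7). Not NE.
(Highway, Backroad): Driver A can switch to Bridge (4 → 7). Not NE.
(Avenue, Highway): Driver B can switch to Avenue (2 → 9). Not NE.
(Avenue, Avenue): Driver A gets 6, best alternative 4; Driver B gets 9, best alternative 8. No profitable deviation — NE.
(Avenue, Bridge): Driver A can switch to Highway (4 → 8). Not NE.
(Avenue, Tunnel): Driver A can switch to Highway (1 → 7). Not NE.
(Avenue, Backroad): Driver A can switch to Highway (0 → 4). Not NE.
(Bridge, Backroad): Driver A gets 7, best alternative 4; Driver B gets 8, best alternative 7. No profitable deviation — NE.
(The remaining 9 profiles each have a profitable deviation by the same check.)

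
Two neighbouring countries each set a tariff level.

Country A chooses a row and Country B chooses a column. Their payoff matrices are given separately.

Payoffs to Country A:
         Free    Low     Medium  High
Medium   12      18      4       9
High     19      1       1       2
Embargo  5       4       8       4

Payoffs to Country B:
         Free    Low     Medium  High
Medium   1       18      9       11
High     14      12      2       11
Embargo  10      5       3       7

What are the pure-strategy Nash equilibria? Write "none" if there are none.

(Medium, Free): Country A can switch to High (12 → 19). Not NE.
(Medium, Low): Country A gets 18, best alternative 4; Country B gets 18, best alternative 11. No profitable deviation — NE.
(Medium, Medium): Country A can switch to Embargo (4 → 8). Not NE.
(Medium, High): Country B can switch to Low (11 → 18). Not NE.
(High, Free): Country A gets 19, best alternative 12; Country B gets 14, best alternative 12. No profitable deviation — NE.
(High, Low): Country A can switch to Medium (1 → 18). Not NE.
(High, Medium): Country A can switch to Medium (1 → 4). Not NE.
(High, High): Country A can switch to Medium (2 → 9). Not NE.
(The remaining 4 profiles each have a profitable deviation by the same check.)

Pure-strategy Nash equilibria: (Medium, Low); (High, Free)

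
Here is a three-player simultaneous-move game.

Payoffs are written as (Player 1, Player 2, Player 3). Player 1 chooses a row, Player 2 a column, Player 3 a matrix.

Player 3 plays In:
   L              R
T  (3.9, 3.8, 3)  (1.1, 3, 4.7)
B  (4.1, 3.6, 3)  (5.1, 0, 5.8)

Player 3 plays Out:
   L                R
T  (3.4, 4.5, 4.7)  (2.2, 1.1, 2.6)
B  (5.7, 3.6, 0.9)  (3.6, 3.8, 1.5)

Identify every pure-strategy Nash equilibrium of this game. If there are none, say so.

For each strategy profile, look for a profitable unilateral deviation.
(T, L, In): Player 1 can switch to B (3.9 → 4.1). Not NE.
(T, L, Out): Player 1 can switch to B (3.4 → 5.7). Not NE.
(T, R, In): Player 1 can switch to B (1.1 → 5.1). Not NE.
(T, R, Out): Player 1 can switch to B (2.2 → 3.6). Not NE.
(B, L, In): Player 1 gets 4.1, best alternative 3.9; Player 2 gets 3.6, best alternative 0; Player 3 gets 3, best alternative 0.9. No profitable deviation — NE.
(B, L, Out): Player 2 can switch to R (3.6 → 3.8). Not NE.
(B, R, In): Player 2 can switch to L (0 → 3.6). Not NE.
(B, R, Out): Player 3 can switch to In (1.5 → 5.8). Not NE.

(B, L, In)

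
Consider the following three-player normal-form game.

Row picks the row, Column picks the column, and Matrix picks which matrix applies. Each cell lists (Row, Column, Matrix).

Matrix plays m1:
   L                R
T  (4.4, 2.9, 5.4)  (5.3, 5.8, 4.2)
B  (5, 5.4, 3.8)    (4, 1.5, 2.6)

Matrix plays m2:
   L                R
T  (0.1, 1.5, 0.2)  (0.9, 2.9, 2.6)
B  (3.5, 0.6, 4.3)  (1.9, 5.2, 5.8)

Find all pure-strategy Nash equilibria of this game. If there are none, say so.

For each player, find the best response to each opponent profile; mutual best responses are the pure NE.
Row against (L, m1): payoffs 4.4, 5 → best response B.
Row against (L, m2): payoffs 0.1, 3.5 → best response B.
Row against (R, m1): payoffs 5.3, 4 → best response T.
Row against (R, m2): payoffs 0.9, 1.9 → best response B.
Column against (T, m1): payoffs 2.9, 5.8 → best response R.
Column against (T, m2): payoffs 1.5, 2.9 → best response R.
Column against (B, m1): payoffs 5.4, 1.5 → best response L.
Column against (B, m2): payoffs 0.6, 5.2 → best response R.
Matrix against (T, L): payoffs 5.4, 0.2 → best response m1.
Matrix against (T, R): payoffs 4.2, 2.6 → best response m1.
Matrix against (B, L): payoffs 3.8, 4.3 → best response m2.
Matrix against (B, R): payoffs 2.6, 5.8 → best response m2.
Mutual best responses: (T, R, m1); (B, R, m2).

Pure-strategy Nash equilibria: (T, R, m1) and (B, R, m2)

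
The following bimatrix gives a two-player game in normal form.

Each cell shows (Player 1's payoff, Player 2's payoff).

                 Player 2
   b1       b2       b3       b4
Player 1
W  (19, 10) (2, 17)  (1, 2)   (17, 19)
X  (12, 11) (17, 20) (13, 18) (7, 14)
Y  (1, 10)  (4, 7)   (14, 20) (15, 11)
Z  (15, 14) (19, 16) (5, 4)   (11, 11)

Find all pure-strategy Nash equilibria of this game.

The pure Nash equilibria are (W, b4) and (Y, b3) and (Z, b2).

Player 1 against b1: payoffs 19, 12, 1, 15 → best response W.
Player 1 against b2: payoffs 2, 17, 4, 19 → best response Z.
Player 1 against b3: payoffs 1, 13, 14, 5 → best response Y.
Player 1 against b4: payoffs 17, 7, 15, 11 → best response W.
Player 2 against W: payoffs 10, 17, 2, 19 → best response b4.
Player 2 against X: payoffs 11, 20, 18, 14 → best response b2.
Player 2 against Y: payoffs 10, 7, 20, 11 → best response b3.
Player 2 against Z: payoffs 14, 16, 4, 11 → best response b2.
Mutual best responses: (W, b4); (Y, b3); (Z, b2).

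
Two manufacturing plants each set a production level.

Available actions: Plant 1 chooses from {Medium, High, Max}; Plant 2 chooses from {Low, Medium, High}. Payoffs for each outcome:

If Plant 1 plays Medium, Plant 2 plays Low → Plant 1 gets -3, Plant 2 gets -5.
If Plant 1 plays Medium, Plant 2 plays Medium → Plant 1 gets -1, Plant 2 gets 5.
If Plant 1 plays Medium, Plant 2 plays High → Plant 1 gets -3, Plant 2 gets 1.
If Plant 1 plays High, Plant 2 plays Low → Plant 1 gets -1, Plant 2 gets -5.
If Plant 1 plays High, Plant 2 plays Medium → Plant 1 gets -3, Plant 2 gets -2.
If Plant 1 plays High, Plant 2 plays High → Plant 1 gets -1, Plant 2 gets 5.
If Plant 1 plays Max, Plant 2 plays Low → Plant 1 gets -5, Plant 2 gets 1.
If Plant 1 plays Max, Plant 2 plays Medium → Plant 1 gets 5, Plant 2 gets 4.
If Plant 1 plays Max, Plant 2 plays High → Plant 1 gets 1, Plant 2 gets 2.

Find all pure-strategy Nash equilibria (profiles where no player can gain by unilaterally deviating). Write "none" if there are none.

Mark each player's best response to every combination of opponents' strategies; a profile where every player is best-responding is a pure Nash equilibrium.
Plant 1 against Low: payoffs -3, -1, -5 → best response High.
Plant 1 against Medium: payoffs -1, -3, 5 → best response Max.
Plant 1 against High: payoffs -3, -1, 1 → best response Max.
Plant 2 against Medium: payoffs -5, 5, 1 → best response Medium.
Plant 2 against High: payoffs -5, -2, 5 → best response High.
Plant 2 against Max: payoffs 1, 4, 2 → best response Medium.
Mutual best responses: (Max, Medium).

The unique pure-strategy Nash equilibrium is (Max, Medium).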